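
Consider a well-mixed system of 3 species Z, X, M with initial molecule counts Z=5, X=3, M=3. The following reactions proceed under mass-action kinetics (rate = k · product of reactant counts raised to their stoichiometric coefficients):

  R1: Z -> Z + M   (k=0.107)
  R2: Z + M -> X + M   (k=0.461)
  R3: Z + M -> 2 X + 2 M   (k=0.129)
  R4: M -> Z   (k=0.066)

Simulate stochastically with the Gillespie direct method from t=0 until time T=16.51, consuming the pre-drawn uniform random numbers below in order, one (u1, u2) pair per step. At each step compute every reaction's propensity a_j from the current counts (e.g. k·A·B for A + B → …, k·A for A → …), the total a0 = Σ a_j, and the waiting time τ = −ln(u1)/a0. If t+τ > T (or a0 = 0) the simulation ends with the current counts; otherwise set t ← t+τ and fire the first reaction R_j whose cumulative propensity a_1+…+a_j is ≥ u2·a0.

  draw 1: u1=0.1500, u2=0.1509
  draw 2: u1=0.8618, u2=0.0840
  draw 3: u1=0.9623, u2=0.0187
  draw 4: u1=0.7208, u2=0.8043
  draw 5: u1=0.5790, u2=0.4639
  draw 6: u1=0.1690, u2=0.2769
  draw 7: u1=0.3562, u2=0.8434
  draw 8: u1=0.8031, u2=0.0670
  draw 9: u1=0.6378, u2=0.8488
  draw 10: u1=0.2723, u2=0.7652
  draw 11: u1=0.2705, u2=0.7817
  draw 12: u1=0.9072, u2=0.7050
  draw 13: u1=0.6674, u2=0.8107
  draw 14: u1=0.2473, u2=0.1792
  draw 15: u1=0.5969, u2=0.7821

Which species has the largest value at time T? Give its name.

t=0.000: Z=5 X=3 M=3
Draw 1: a1=0.535, a2=6.915, a3=1.935, a4=0.198, a0=9.583; τ=−ln(0.1500)/9.583=0.198 → t=0.198; u2·a0=0.1509·9.583=1.446; a1=0.535 < 1.446 ≤ a1+a2=7.450 → R2 fires; Z=4 X=4 M=3
Draw 2: a1=0.428, a2=5.532, a3=1.548, a4=0.198, a0=7.706; τ=−ln(0.8618)/7.706=0.019 → t=0.217; u2·a0=0.0840·7.706=0.647; a1=0.428 < 0.647 ≤ a1+a2=5.960 → R2 fires; Z=3 X=5 M=3
Draw 3: a1=0.321, a2=4.149, a3=1.161, a4=0.198, a0=5.829; τ=−ln(0.9623)/5.829=0.007 → t=0.224; u2·a0=0.0187·5.829=0.109 ≤ a1=0.321 → R1 fires; Z=3 X=5 M=4
Draw 4: a1=0.321, a2=5.532, a3=1.548, a4=0.264, a0=7.665; τ=−ln(0.7208)/7.665=0.043 → t=0.267; u2·a0=0.8043·7.665=6.165; a1+a2=5.853 < 6.165 ≤ a1+…+a3=7.401 → R3 fires; Z=2 X=7 M=5
Draw 5: a1=0.214, a2=4.610, a3=1.290, a4=0.330, a0=6.444; τ=−ln(0.5790)/6.444=0.085 → t=0.351; u2·a0=0.4639·6.444=2.989; a1=0.214 < 2.989 ≤ a1+a2=4.824 → R2 fires; Z=1 X=8 M=5
Draw 6: a1=0.107, a2=2.305, a3=0.645, a4=0.330, a0=3.387; τ=−ln(0.1690)/3.387=0.525 → t=0.876; u2·a0=0.2769·3.387=0.938; a1=0.107 < 0.938 ≤ a1+a2=2.412 → R2 fires; Z=0 X=9 M=5
Draw 7: a1=0.000, a2=0.000, a3=0.000, a4=0.330, a0=0.330; τ=−ln(0.3562)/0.330=3.128 → t=4.004; u2·a0=0.8434·0.330=0.278; a1+…+a3=0.000 < 0.278 ≤ a1+…+a4=0.330 → R4 fires; Z=1 X=9 M=4
Draw 8: a1=0.107, a2=1.844, a3=0.516, a4=0.264, a0=2.731; τ=−ln(0.8031)/2.731=0.080 → t=4.085; u2·a0=0.0670·2.731=0.183; a1=0.107 < 0.183 ≤ a1+a2=1.951 → R2 fires; Z=0 X=10 M=4
Draw 9: a1=0.000, a2=0.000, a3=0.000, a4=0.264, a0=0.264; τ=−ln(0.6378)/0.264=1.704 → t=5.788; u2·a0=0.8488·0.264=0.224; a1+…+a3=0.000 < 0.224 ≤ a1+…+a4=0.264 → R4 fires; Z=1 X=10 M=3
Draw 10: a1=0.107, a2=1.383, a3=0.387, a4=0.198, a0=2.075; τ=−ln(0.2723)/2.075=0.627 → t=6.415; u2·a0=0.7652·2.075=1.588; a1+a2=1.490 < 1.588 ≤ a1+…+a3=1.877 → R3 fires; Z=0 X=12 M=4
Draw 11: a1=0.000, a2=0.000, a3=0.000, a4=0.264, a0=0.264; τ=−ln(0.2705)/0.264=4.953 → t=11.368; u2·a0=0.7817·0.264=0.206; a1+…+a3=0.000 < 0.206 ≤ a1+…+a4=0.264 → R4 fires; Z=1 X=12 M=3
Draw 12: a1=0.107, a2=1.383, a3=0.387, a4=0.198, a0=2.075; τ=−ln(0.9072)/2.075=0.047 → t=11.415; u2·a0=0.7050·2.075=1.463; a1=0.107 < 1.463 ≤ a1+a2=1.490 → R2 fires; Z=0 X=13 M=3
Draw 13: a1=0.000, a2=0.000, a3=0.000, a4=0.198, a0=0.198; τ=−ln(0.6674)/0.198=2.042 → t=13.457; u2·a0=0.8107·0.198=0.161; a1+…+a3=0.000 < 0.161 ≤ a1+…+a4=0.198 → R4 fires; Z=1 X=13 M=2
Draw 14: a1=0.107, a2=0.922, a3=0.258, a4=0.132, a0=1.419; τ=−ln(0.2473)/1.419=0.985 → t=14.441; u2·a0=0.1792·1.419=0.254; a1=0.107 < 0.254 ≤ a1+a2=1.029 → R2 fires; Z=0 X=14 M=2
Draw 15: a1=0.000, a2=0.000, a3=0.000, a4=0.132, a0=0.132; τ=−ln(0.5969)/0.132=3.909 → t=18.351 > T=16.51: stop.
At T=16.51: Z=0 X=14 M=2; the largest is X.

Dominant species at T: X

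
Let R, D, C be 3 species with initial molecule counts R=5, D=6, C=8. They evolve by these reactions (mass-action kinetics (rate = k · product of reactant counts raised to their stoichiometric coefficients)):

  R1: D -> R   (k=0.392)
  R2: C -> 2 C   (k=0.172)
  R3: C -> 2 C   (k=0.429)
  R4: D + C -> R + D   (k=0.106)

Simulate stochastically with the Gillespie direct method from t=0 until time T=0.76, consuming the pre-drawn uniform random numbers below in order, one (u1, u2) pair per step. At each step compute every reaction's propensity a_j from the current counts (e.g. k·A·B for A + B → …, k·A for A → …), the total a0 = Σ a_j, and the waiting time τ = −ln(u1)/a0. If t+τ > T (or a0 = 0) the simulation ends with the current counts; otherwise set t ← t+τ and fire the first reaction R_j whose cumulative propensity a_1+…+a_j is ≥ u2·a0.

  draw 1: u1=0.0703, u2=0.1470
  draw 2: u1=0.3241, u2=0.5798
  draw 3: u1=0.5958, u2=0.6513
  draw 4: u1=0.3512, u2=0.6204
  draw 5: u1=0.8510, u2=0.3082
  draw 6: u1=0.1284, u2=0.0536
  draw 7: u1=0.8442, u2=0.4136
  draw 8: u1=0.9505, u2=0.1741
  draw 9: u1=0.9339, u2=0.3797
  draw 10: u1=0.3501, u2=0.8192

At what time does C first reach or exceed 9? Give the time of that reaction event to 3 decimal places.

t=0.000: R=5 D=6 C=8
Draw 1: a1=2.352, a2=1.376, a3=3.432, a4=5.088, a0=12.248; τ=−ln(0.0703)/12.248=0.217 → t=0.217; u2·a0=0.1470·12.248=1.800 ≤ a1=2.352 → R1 fires; R=6 D=5 C=8
Draw 2: a1=1.960, a2=1.376, a3=3.432, a4=4.240, a0=11.008; τ=−ln(0.3241)/11.008=0.102 → t=0.319; u2·a0=0.5798·11.008=6.382; a1+a2=3.336 < 6.382 ≤ a1+…+a3=6.768 → R3 fires; R=6 D=5 C=9
Draw 3: a1=1.960, a2=1.548, a3=3.861, a4=4.770, a0=12.139; τ=−ln(0.5958)/12.139=0.043 → t=0.362; u2·a0=0.6513·12.139=7.906; a1+…+a3=7.369 < 7.906 ≤ a1+…+a4=12.139 → R4 fires; R=7 D=5 C=8
Draw 4: a1=1.960, a2=1.376, a3=3.432, a4=4.240, a0=11.008; τ=−ln(0.3512)/11.008=0.095 → t=0.457; u2·a0=0.6204·11.008=6.829; a1+…+a3=6.768 < 6.829 ≤ a1+…+a4=11.008 → R4 fires; R=8 D=5 C=7
Draw 5: a1=1.960, a2=1.204, a3=3.003, a4=3.710, a0=9.877; τ=−ln(0.8510)/9.877=0.016 → t=0.473; u2·a0=0.3082·9.877=3.044; a1=1.960 < 3.044 ≤ a1+a2=3.164 → R2 fires; R=8 D=5 C=8
Draw 6: a1=1.960, a2=1.376, a3=3.432, a4=4.240, a0=11.008; τ=−ln(0.1284)/11.008=0.186 → t=0.660; u2·a0=0.0536·11.008=0.590 ≤ a1=1.960 → R1 fires; R=9 D=4 C=8
Draw 7: a1=1.568, a2=1.376, a3=3.432, a4=3.392, a0=9.768; τ=−ln(0.8442)/9.768=0.017 → t=0.677; u2·a0=0.4136·9.768=4.040; a1+a2=2.944 < 4.040 ≤ a1+…+a3=6.376 → R3 fires; R=9 D=4 C=9
Draw 8: a1=1.568, a2=1.548, a3=3.861, a4=3.816, a0=10.793; τ=−ln(0.9505)/10.793=0.005 → t=0.682; u2·a0=0.1741·10.793=1.879; a1=1.568 < 1.879 ≤ a1+a2=3.116 → R2 fires; R=9 D=4 C=10
Draw 9: a1=1.568, a2=1.720, a3=4.290, a4=4.240, a0=11.818; τ=−ln(0.9339)/11.818=0.006 → t=0.687; u2·a0=0.3797·11.818=4.487; a1+a2=3.288 < 4.487 ≤ a1+…+a3=7.578 → R3 fires; R=9 D=4 C=11
Draw 10: a1=1.568, a2=1.892, a3=4.719, a4=4.664, a0=12.843; τ=−ln(0.3501)/12.843=0.082 → t=0.769 > T=0.76: stop.
C first becomes ≥ 9 when it reaches 9 at the event at t=0.319.

Threshold first reached at t = 0.319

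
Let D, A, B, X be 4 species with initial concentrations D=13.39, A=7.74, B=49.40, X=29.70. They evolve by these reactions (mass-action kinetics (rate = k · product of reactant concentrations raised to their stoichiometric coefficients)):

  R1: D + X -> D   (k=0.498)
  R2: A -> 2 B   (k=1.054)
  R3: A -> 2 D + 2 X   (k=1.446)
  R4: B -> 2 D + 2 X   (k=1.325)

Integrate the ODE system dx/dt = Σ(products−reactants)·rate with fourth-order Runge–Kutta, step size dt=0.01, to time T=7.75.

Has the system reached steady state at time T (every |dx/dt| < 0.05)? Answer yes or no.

Steady state at T: yes

RK4 with dt=0.01: 775 steps to T=7.75. Trajectory (selected grid times):
t=0.00: D=13.39 A=7.74 B=49.40 X=29.70
t=0.86: D=94.37 A=0.90 B=18.63 X=1.15
t=1.72: D=121.32 A=0.11 B=6.29 X=0.29
t=2.58: D=130.06 A=0.01 B=2.05 X=0.09
t=3.44: D=132.87 A=0.00 B=0.66 X=0.03
t=4.31: D=133.78 A=0.00 B=0.21 X=0.01
t=5.17: D=134.06 A=0.00 B=0.07 X=0.00
t=6.03: D=134.15 A=0.00 B=0.02 X=0.00
t=6.89: D=134.18 A=0.00 B=0.01 X=0.00
t=7.75: D=134.19 A=0.00 B=0.00 X=0.00
Rates at T: R1=0.0059, R2=0.0000, R3=0.0000, R4=0.0029
dx/dt at T (Σ net stoichiometry × rate): D=+0.0058, A=-0.0000, B=-0.0029, X=-0.0001
Largest |dx/dt| is |+0.0058| (D) < 0.05 → steady.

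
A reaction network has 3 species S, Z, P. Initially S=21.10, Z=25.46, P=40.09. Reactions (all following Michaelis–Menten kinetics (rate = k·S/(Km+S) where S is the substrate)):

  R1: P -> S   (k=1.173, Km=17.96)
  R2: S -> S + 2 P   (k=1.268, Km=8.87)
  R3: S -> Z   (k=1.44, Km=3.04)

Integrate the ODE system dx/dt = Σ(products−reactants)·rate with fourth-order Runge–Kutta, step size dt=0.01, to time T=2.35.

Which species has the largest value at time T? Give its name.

Dominant species at T: P

RK4 with dt=0.01: 235 steps to T=2.35. Trajectory (selected grid times):
t=0.00: S=21.10 Z=25.46 P=40.09
t=0.26: S=20.98 Z=25.79 P=40.34
t=0.52: S=20.87 Z=26.11 P=40.59
t=0.78: S=20.75 Z=26.44 P=40.85
t=1.04: S=20.64 Z=26.77 P=41.10
t=1.31: S=20.52 Z=27.11 P=41.35
t=1.57: S=20.41 Z=27.43 P=41.60
t=1.83: S=20.29 Z=27.76 P=41.85
t=2.09: S=20.18 Z=28.08 P=42.09
t=2.35: S=20.07 Z=28.41 P=42.33
At T=2.35: S=20.07 Z=28.41 P=42.33; the largest is P.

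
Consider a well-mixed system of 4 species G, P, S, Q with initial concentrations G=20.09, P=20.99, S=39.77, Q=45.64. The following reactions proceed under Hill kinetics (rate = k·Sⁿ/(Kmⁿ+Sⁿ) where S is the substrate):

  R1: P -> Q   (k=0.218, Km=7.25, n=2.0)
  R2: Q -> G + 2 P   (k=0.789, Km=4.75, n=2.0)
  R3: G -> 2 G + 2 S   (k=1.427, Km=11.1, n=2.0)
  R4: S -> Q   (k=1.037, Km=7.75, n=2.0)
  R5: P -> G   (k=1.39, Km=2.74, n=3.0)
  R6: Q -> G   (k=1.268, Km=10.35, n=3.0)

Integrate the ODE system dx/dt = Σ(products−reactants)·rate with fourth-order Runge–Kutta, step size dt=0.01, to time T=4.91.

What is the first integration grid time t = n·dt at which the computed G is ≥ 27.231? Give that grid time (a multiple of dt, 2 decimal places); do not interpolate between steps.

Threshold first reached at t = 1.56

RK4 with dt=0.01: 491 steps to T=4.91. Trajectory (selected grid times):
t=0.00: G=20.09 P=20.99 S=39.77 Q=45.64
t=0.55: G=22.59 P=20.98 S=40.45 Q=45.18
t=1.09: G=25.07 P=20.97 S=41.18 Q=44.73
t=1.55: G=27.20 P=20.96 S=41.83 Q=44.34
t=1.56: G=27.24 P=20.96 S=41.85 Q=44.33
t=1.64: G=27.62 P=20.96 S=41.96 Q=44.27
t=2.18: G=30.13 P=20.94 S=42.76 Q=43.82
t=2.73: G=32.71 P=20.93 S=43.61 Q=43.36
t=3.27: G=35.25 P=20.92 S=44.45 Q=42.91
t=3.82: G=37.85 P=20.91 S=45.34 Q=42.46
t=4.36: G=40.41 P=20.89 S=46.22 Q=42.01
t=4.91: G=43.02 P=20.88 S=47.13 Q=41.56
G(1.55)=27.197 < 27.231 but G(1.56)=27.244 ≥ 27.231, so the first grid time is t=1.56.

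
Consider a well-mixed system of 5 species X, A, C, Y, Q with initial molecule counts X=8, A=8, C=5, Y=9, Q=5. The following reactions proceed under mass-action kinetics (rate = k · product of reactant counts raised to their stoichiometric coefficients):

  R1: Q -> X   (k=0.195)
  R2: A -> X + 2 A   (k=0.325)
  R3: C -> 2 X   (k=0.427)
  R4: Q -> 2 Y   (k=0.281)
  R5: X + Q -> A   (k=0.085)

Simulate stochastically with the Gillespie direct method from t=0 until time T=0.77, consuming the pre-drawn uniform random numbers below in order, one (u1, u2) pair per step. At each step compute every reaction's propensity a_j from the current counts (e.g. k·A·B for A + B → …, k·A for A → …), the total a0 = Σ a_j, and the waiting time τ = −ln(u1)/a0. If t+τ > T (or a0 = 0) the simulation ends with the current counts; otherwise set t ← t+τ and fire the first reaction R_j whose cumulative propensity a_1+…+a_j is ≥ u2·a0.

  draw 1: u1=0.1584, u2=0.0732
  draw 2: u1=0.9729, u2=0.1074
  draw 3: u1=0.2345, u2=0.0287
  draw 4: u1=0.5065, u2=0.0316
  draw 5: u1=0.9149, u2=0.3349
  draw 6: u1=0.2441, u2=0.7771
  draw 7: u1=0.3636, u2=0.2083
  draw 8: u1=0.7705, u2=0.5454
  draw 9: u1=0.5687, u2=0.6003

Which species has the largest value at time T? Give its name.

Dominant species at T: X

t=0.000: X=8 A=8 C=5 Y=9 Q=5
Draw 1: a1=0.975, a2=2.600, a3=2.135, a4=1.405, a5=3.400, a0=10.515; τ=−ln(0.1584)/10.515=0.175 → t=0.175; u2·a0=0.0732·10.515=0.770 ≤ a1=0.975 → R1 fires; X=9 A=8 C=5 Y=9 Q=4
Draw 2: a1=0.780, a2=2.600, a3=2.135, a4=1.124, a5=3.060, a0=9.699; τ=−ln(0.9729)/9.699=0.003 → t=0.178; u2·a0=0.1074·9.699=1.042; a1=0.780 < 1.042 ≤ a1+a2=3.380 → R2 fires; X=10 A=9 C=5 Y=9 Q=4
Draw 3: a1=0.780, a2=2.925, a3=2.135, a4=1.124, a5=3.400, a0=10.364; τ=−ln(0.2345)/10.364=0.140 → t=0.318; u2·a0=0.0287·10.364=0.297 ≤ a1=0.780 → R1 fires; X=11 A=9 C=5 Y=9 Q=3
Draw 4: a1=0.585, a2=2.925, a3=2.135, a4=0.843, a5=2.805, a0=9.293; τ=−ln(0.5065)/9.293=0.073 → t=0.391; u2·a0=0.0316·9.293=0.294 ≤ a1=0.585 → R1 fires; X=12 A=9 C=5 Y=9 Q=2
Draw 5: a1=0.390, a2=2.925, a3=2.135, a4=0.562, a5=2.040, a0=8.052; τ=−ln(0.9149)/8.052=0.011 → t=0.402; u2·a0=0.3349·8.052=2.697; a1=0.390 < 2.697 ≤ a1+a2=3.315 → R2 fires; X=13 A=10 C=5 Y=9 Q=2
Draw 6: a1=0.390, a2=3.250, a3=2.135, a4=0.562, a5=2.210, a0=8.547; τ=−ln(0.2441)/8.547=0.165 → t=0.567; u2·a0=0.7771·8.547=6.642; a1+…+a4=6.337 < 6.642 ≤ a1+…+a5=8.547 → R5 fires; X=12 A=11 C=5 Y=9 Q=1
Draw 7: a1=0.195, a2=3.575, a3=2.135, a4=0.281, a5=1.020, a0=7.206; τ=−ln(0.3636)/7.206=0.140 → t=0.708; u2·a0=0.2083·7.206=1.501; a1=0.195 < 1.501 ≤ a1+a2=3.770 → R2 fires; X=13 A=12 C=5 Y=9 Q=1
Draw 8: a1=0.195, a2=3.900, a3=2.135, a4=0.281, a5=1.105, a0=7.616; τ=−ln(0.7705)/7.616=0.034 → t=0.742; u2·a0=0.5454·7.616=4.154; a1+a2=4.095 < 4.154 ≤ a1+…+a3=6.230 → R3 fires; X=15 A=12 C=4 Y=9 Q=1
Draw 9: a1=0.195, a2=3.900, a3=1.708, a4=0.281, a5=1.275, a0=7.359; τ=−ln(0.5687)/7.359=0.077 → t=0.819 > T=0.77: stop.
At T=0.77: X=15 A=12 C=4 Y=9 Q=1; the largest is X.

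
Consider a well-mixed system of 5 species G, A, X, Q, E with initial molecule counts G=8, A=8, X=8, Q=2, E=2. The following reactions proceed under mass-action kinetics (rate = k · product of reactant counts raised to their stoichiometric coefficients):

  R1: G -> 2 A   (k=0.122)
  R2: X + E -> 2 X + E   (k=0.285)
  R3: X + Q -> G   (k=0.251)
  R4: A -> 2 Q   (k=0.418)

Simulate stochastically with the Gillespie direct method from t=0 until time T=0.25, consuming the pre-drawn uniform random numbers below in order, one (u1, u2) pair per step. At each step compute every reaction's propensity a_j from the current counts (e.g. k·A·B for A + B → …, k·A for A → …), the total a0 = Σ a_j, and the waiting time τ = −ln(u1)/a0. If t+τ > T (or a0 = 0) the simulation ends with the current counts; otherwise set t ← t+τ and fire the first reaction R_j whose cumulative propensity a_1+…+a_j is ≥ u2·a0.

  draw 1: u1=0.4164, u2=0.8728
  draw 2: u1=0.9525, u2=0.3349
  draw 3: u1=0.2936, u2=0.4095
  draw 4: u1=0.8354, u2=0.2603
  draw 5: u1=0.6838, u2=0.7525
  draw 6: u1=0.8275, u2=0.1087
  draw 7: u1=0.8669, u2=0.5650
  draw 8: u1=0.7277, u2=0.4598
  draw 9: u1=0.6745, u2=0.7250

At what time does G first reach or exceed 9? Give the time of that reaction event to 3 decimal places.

Threshold first reached at t = 0.139

t=0.000: G=8 A=8 X=8 Q=2 E=2
Draw 1: a1=0.976, a2=4.560, a3=4.016, a4=3.344, a0=12.896; τ=−ln(0.4164)/12.896=0.068 → t=0.068; u2·a0=0.8728·12.896=11.256; a1+…+a3=9.552 < 11.256 ≤ a1+…+a4=12.896 → R4 fires; G=8 A=7 X=8 Q=4 E=2
Draw 2: a1=0.976, a2=4.560, a3=8.032, a4=2.926, a0=16.494; τ=−ln(0.9525)/16.494=0.003 → t=0.071; u2·a0=0.3349·16.494=5.524; a1=0.976 < 5.524 ≤ a1+a2=5.536 → R2 fires; G=8 A=7 X=9 Q=4 E=2
Draw 3: a1=0.976, a2=5.130, a3=9.036, a4=2.926, a0=18.068; τ=−ln(0.2936)/18.068=0.068 → t=0.139; u2·a0=0.4095·18.068=7.399; a1+a2=6.106 < 7.399 ≤ a1+…+a3=15.142 → R3 fires; G=9 A=7 X=8 Q=3 E=2
Draw 4: a1=1.098, a2=4.560, a3=6.024, a4=2.926, a0=14.608; τ=−ln(0.8354)/14.608=0.012 → t=0.151; u2·a0=0.2603·14.608=3.802; a1=1.098 < 3.802 ≤ a1+a2=5.658 → R2 fires; G=9 A=7 X=9 Q=3 E=2
Draw 5: a1=1.098, a2=5.130, a3=6.777, a4=2.926, a0=15.931; τ=−ln(0.6838)/15.931=0.024 → t=0.175; u2·a0=0.7525·15.931=11.988; a1+a2=6.228 < 11.988 ≤ a1+…+a3=13.005 → R3 fires; G=10 A=7 X=8 Q=2 E=2
Draw 6: a1=1.220, a2=4.560, a3=4.016, a4=2.926, a0=12.722; τ=−ln(0.8275)/12.722=0.015 → t=0.190; u2·a0=0.1087·12.722=1.383; a1=1.220 < 1.383 ≤ a1+a2=5.780 → R2 fires; G=10 A=7 X=9 Q=2 E=2
Draw 7: a1=1.220, a2=5.130, a3=4.518, a4=2.926, a0=13.794; τ=−ln(0.8669)/13.794=0.010 → t=0.200; u2·a0=0.5650·13.794=7.794; a1+a2=6.350 < 7.794 ≤ a1+…+a3=10.868 → R3 fires; G=11 A=7 X=8 Q=1 E=2
Draw 8: a1=1.342, a2=4.560, a3=2.008, a4=2.926, a0=10.836; τ=−ln(0.7277)/10.836=0.029 → t=0.229; u2·a0=0.4598·10.836=4.982; a1=1.342 < 4.982 ≤ a1+a2=5.902 → R2 fires; G=11 A=7 X=9 Q=1 E=2
Draw 9: a1=1.342, a2=5.130, a3=2.259, a4=2.926, a0=11.657; τ=−ln(0.6745)/11.657=0.034 → t=0.263 > T=0.25: stop.
G first becomes ≥ 9 when it reaches 9 at the event at t=0.139.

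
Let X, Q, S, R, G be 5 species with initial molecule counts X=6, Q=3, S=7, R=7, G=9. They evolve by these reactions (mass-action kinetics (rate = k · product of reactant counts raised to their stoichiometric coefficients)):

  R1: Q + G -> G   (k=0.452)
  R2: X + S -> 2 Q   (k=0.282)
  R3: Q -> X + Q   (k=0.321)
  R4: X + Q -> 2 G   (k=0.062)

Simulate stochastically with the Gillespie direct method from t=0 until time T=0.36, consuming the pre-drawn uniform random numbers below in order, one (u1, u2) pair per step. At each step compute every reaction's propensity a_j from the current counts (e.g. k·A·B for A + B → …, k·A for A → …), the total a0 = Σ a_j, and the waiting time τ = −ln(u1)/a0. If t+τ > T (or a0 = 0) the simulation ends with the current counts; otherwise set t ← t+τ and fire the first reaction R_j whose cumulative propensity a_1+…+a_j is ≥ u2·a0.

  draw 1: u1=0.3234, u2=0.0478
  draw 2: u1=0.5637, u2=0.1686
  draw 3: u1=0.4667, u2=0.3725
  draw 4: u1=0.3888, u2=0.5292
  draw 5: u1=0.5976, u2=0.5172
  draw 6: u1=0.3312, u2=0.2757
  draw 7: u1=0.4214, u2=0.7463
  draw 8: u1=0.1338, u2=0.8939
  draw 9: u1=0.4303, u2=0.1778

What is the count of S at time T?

S at T = 3

t=0.000: X=6 Q=3 S=7 R=7 G=9
Draw 1: a1=12.204, a2=11.844, a3=0.963, a4=1.116, a0=26.127; τ=−ln(0.3234)/26.127=0.043 → t=0.043; u2·a0=0.0478·26.127=1.249 ≤ a1=12.204 → R1 fires; X=6 Q=2 S=7 R=7 G=9
Draw 2: a1=8.136, a2=11.844, a3=0.642, a4=0.744, a0=21.366; τ=−ln(0.5637)/21.366=0.027 → t=0.070; u2·a0=0.1686·21.366=3.602 ≤ a1=8.136 → R1 fires; X=6 Q=1 S=7 R=7 G=9
Draw 3: a1=4.068, a2=11.844, a3=0.321, a4=0.372, a0=16.605; τ=−ln(0.4667)/16.605=0.046 → t=0.116; u2·a0=0.3725·16.605=6.185; a1=4.068 < 6.185 ≤ a1+a2=15.912 → R2 fires; X=5 Q=3 S=6 R=7 G=9
Draw 4: a1=12.204, a2=8.460, a3=0.963, a4=0.930, a0=22.557; τ=−ln(0.3888)/22.557=0.042 → t=0.158; u2·a0=0.5292·22.557=11.937 ≤ a1=12.204 → R1 fires; X=5 Q=2 S=6 R=7 G=9
Draw 5: a1=8.136, a2=8.460, a3=0.642, a4=0.620, a0=17.858; τ=−ln(0.5976)/17.858=0.029 → t=0.187; u2·a0=0.5172·17.858=9.236; a1=8.136 < 9.236 ≤ a1+a2=16.596 → R2 fires; X=4 Q=4 S=5 R=7 G=9
Draw 6: a1=16.272, a2=5.640, a3=1.284, a4=0.992, a0=24.188; τ=−ln(0.3312)/24.188=0.046 → t=0.232; u2·a0=0.2757·24.188=6.669 ≤ a1=16.272 → R1 fires; X=4 Q=3 S=5 R=7 G=9
Draw 7: a1=12.204, a2=5.640, a3=0.963, a4=0.744, a0=19.551; τ=−ln(0.4214)/19.551=0.044 → t=0.277; u2·a0=0.7463·19.551=14.591; a1=12.204 < 14.591 ≤ a1+a2=17.844 → R2 fires; X=3 Q=5 S=4 R=7 G=9
Draw 8: a1=20.340, a2=3.384, a3=1.605, a4=0.930, a0=26.259; τ=−ln(0.1338)/26.259=0.077 → t=0.353; u2·a0=0.8939·26.259=23.473; a1=20.340 < 23.473 ≤ a1+a2=23.724 → R2 fires; X=2 Q=7 S=3 R=7 G=9
Draw 9: a1=28.476, a2=1.692, a3=2.247, a4=0.868, a0=33.283; τ=−ln(0.4303)/33.283=0.025 → t=0.378 > T=0.36: stop.
Read off S at T=0.36: 3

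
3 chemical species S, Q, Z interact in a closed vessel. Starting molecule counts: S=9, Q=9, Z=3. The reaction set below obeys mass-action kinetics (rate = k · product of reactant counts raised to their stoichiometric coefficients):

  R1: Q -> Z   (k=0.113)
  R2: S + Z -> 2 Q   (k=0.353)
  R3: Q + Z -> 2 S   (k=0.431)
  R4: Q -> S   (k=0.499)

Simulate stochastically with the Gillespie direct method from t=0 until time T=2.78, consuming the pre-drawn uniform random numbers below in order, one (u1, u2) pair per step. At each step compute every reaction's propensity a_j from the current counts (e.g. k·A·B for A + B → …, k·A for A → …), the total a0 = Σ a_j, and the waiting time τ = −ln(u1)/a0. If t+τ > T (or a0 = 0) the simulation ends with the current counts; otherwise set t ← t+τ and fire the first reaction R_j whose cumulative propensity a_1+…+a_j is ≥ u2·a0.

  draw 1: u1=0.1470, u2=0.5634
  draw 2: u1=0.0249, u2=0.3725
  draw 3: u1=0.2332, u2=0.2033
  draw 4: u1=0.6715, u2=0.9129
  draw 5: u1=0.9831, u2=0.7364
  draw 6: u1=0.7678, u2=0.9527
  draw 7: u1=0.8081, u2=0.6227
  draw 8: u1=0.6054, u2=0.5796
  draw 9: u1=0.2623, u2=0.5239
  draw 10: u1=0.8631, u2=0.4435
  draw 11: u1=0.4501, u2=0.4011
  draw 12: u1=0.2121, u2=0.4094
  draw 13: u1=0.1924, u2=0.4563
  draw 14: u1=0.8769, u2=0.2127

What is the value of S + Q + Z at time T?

Check how each reaction changes W = S + Q + Z (weight of products minus weight of reactants):
R1: Q -> Z: (1·1) − (1·1) = 1 − 1 = 0
R2: S + Z -> 2 Q: (1·2) − (1·1 + 1·1) = 2 − 2 = 0
R3: Q + Z -> 2 S: (1·2) − (1·1 + 1·1) = 2 − 2 = 0
R4: Q -> S: (1·1) − (1·1) = 1 − 1 = 0
Every reaction leaves W unchanged, so W is conserved and no simulation is needed: W(T) = W(0) = 9 + 9 + 3 = 21

Value at T = 21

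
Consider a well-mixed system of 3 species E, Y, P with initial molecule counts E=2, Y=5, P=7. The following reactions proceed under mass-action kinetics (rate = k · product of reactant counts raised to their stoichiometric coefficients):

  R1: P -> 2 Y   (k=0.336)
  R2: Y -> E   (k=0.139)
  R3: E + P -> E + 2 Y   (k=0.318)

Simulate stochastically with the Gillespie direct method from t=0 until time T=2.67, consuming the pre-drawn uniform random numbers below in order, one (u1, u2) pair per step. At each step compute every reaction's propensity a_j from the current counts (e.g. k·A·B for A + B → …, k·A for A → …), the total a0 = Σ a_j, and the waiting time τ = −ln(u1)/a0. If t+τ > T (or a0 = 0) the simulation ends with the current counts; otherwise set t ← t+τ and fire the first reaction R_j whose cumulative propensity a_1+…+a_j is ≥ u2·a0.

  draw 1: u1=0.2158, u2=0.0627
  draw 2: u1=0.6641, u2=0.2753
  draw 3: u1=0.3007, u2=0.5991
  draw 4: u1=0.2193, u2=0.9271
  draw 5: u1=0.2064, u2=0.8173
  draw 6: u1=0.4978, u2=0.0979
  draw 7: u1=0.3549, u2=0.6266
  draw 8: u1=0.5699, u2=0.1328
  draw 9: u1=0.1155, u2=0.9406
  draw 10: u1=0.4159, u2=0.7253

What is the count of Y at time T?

Y at T = 17

t=0.000: E=2 Y=5 P=7
Draw 1: a1=2.352, a2=0.695, a3=4.452, a0=7.499; τ=−ln(0.2158)/7.499=0.204 → t=0.204; u2·a0=0.0627·7.499=0.470 ≤ a1=2.352 → R1 fires; E=2 Y=7 P=6
Draw 2: a1=2.016, a2=0.973, a3=3.816, a0=6.805; τ=−ln(0.6641)/6.805=0.060 → t=0.265; u2·a0=0.2753·6.805=1.873 ≤ a1=2.016 → R1 fires; E=2 Y=9 P=5
Draw 3: a1=1.680, a2=1.251, a3=3.180, a0=6.111; τ=−ln(0.3007)/6.111=0.197 → t=0.461; u2·a0=0.5991·6.111=3.661; a1+a2=2.931 < 3.661 ≤ a1+…+a3=6.111 → R3 fires; E=2 Y=11 P=4
Draw 4: a1=1.344, a2=1.529, a3=2.544, a0=5.417; τ=−ln(0.2193)/5.417=0.280 → t=0.741; u2·a0=0.9271·5.417=5.022; a1+a2=2.873 < 5.022 ≤ a1+…+a3=5.417 → R3 fires; E=2 Y=13 P=3
Draw 5: a1=1.008, a2=1.807, a3=1.908, a0=4.723; τ=−ln(0.2064)/4.723=0.334 → t=1.075; u2·a0=0.8173·4.723=3.860; a1+a2=2.815 < 3.860 ≤ a1+…+a3=4.723 → R3 fires; E=2 Y=15 P=2
Draw 6: a1=0.672, a2=2.085, a3=1.272, a0=4.029; τ=−ln(0.4978)/4.029=0.173 → t=1.249; u2·a0=0.0979·4.029=0.394 ≤ a1=0.672 → R1 fires; E=2 Y=17 P=1
Draw 7: a1=0.336, a2=2.363, a3=0.636, a0=3.335; τ=−ln(0.3549)/3.335=0.311 → t=1.559; u2·a0=0.6266·3.335=2.090; a1=0.336 < 2.090 ≤ a1+a2=2.699 → R2 fires; E=3 Y=16 P=1
Draw 8: a1=0.336, a2=2.224, a3=0.954, a0=3.514; τ=−ln(0.5699)/3.514=0.160 → t=1.719; u2·a0=0.1328·3.514=0.467; a1=0.336 < 0.467 ≤ a1+a2=2.560 → R2 fires; E=4 Y=15 P=1
Draw 9: a1=0.336, a2=2.085, a3=1.272, a0=3.693; τ=−ln(0.1155)/3.693=0.584 → t=2.304; u2·a0=0.9406·3.693=3.474; a1+a2=2.421 < 3.474 ≤ a1+…+a3=3.693 → R3 fires; E=4 Y=17 P=0
Draw 10: a1=0.000, a2=2.363, a3=0.000, a0=2.363; τ=−ln(0.4159)/2.363=0.371 → t=2.675 > T=2.67: stop.
Read off Y at T=2.67: 17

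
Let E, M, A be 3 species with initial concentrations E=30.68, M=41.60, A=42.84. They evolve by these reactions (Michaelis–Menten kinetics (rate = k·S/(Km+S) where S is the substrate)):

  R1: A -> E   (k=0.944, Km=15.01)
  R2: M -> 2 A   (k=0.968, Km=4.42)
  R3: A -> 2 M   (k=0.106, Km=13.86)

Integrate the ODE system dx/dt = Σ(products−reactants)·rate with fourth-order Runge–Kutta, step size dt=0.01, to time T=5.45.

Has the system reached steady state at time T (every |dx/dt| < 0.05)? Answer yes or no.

Steady state at T: no

RK4 with dt=0.01: 545 steps to T=5.45. Trajectory (selected grid times):
t=0.00: E=30.68 M=41.60 A=42.84
t=0.61: E=31.11 M=41.16 A=43.43
t=1.21: E=31.53 M=40.74 A=44.01
t=1.82: E=31.96 M=40.30 A=44.59
t=2.42: E=32.38 M=39.88 A=45.17
t=3.03: E=32.82 M=39.44 A=45.75
t=3.63: E=33.24 M=39.02 A=46.32
t=4.24: E=33.68 M=38.59 A=46.89
t=4.84: E=34.11 M=38.17 A=47.45
t=5.45: E=34.55 M=37.74 A=48.02
Rates at T: R1=0.7192, R2=0.8665, R3=0.0823
dx/dt at T (Σ net stoichiometry × rate): E=+0.7192, M=-0.7020, A=+0.9316
Largest |dx/dt| is |+0.9316| (A) ≥ 0.05 → not steady.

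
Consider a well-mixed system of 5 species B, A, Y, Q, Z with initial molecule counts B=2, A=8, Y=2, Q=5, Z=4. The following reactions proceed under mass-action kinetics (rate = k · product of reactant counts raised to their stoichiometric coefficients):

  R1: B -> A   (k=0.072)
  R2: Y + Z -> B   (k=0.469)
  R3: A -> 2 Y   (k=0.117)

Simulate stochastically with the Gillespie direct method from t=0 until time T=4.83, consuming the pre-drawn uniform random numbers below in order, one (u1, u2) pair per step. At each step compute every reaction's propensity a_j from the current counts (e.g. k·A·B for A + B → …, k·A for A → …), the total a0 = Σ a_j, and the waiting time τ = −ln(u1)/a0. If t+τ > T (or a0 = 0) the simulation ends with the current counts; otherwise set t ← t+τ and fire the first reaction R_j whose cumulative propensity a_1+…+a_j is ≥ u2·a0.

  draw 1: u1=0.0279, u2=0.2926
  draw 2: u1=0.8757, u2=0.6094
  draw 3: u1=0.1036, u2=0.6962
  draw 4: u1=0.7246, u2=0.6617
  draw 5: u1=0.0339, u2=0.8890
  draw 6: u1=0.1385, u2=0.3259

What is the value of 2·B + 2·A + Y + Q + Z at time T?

Check how each reaction changes W = 2·B + 2·A + Y + Q + Z (weight of products minus weight of reactants):
R1: B -> A: (2·1) − (2·1) = 2 − 2 = 0
R2: Y + Z -> B: (2·1) − (1·1 + 1·1) = 2 − 2 = 0
R3: A -> 2 Y: (1·2) − (2·1) = 2 − 2 = 0
Every reaction leaves W unchanged, so W is conserved and no simulation is needed: W(T) = W(0) = 2·2 + 2·8 + 2 + 5 + 4 = 31

Value at T = 31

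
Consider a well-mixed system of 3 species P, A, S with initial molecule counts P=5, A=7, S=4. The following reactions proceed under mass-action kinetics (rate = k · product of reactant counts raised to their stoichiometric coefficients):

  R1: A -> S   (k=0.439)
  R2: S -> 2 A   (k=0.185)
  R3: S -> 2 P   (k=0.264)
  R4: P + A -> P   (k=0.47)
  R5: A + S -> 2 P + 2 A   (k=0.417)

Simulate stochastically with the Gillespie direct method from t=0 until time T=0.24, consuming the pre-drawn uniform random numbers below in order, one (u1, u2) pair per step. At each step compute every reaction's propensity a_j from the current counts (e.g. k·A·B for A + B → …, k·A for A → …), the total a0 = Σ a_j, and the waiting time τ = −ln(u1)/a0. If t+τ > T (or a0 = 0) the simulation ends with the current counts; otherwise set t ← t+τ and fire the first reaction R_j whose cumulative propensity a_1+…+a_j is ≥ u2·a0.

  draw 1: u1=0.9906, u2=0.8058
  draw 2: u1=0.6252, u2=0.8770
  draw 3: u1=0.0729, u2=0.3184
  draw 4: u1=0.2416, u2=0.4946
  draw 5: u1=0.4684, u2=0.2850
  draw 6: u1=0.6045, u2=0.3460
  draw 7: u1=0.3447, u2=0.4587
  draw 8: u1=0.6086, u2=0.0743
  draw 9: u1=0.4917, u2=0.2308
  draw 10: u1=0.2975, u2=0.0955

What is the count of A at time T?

A at T = 2

t=0.000: P=5 A=7 S=4
Draw 1: a1=3.073, a2=0.740, a3=1.056, a4=16.450, a5=11.676, a0=32.995; τ=−ln(0.9906)/32.995=0.000 → t=0.000; u2·a0=0.8058·32.995=26.587; a1+…+a4=21.319 < 26.587 ≤ a1+…+a5=32.995 → R5 fires; P=7 A=8 S=3
Draw 2: a1=3.512, a2=0.555, a3=0.792, a4=26.320, a5=10.008, a0=41.187; τ=−ln(0.6252)/41.187=0.011 → t=0.012; u2·a0=0.8770·41.187=36.121; a1+…+a4=31.179 < 36.121 ≤ a1+…+a5=41.187 → R5 fires; P=9 A=9 S=2
Draw 3: a1=3.951, a2=0.370, a3=0.528, a4=38.070, a5=7.506, a0=50.425; τ=−ln(0.0729)/50.425=0.052 → t=0.064; u2·a0=0.3184·50.425=16.055; a1+…+a3=4.849 < 16.055 ≤ a1+…+a4=42.919 → R4 fires; P=9 A=8 S=2
Draw 4: a1=3.512, a2=0.370, a3=0.528, a4=33.840, a5=6.672, a0=44.922; τ=−ln(0.2416)/44.922=0.032 → t=0.095; u2·a0=0.4946·44.922=22.218; a1+…+a3=4.410 < 22.218 ≤ a1+…+a4=38.250 → R4 fires; P=9 A=7 S=2
Draw 5: a1=3.073, a2=0.370, a3=0.528, a4=29.610, a5=5.838, a0=39.419; τ=−ln(0.4684)/39.419=0.019 → t=0.114; u2·a0=0.2850·39.419=11.234; a1+…+a3=3.971 < 11.234 ≤ a1+…+a4=33.581 → R4 fires; P=9 A=6 S=2
Draw 6: a1=2.634, a2=0.370, a3=0.528, a4=25.380, a5=5.004, a0=33.916; τ=−ln(0.6045)/33.916=0.015 → t=0.129; u2·a0=0.3460·33.916=11.735; a1+…+a3=3.532 < 11.735 ≤ a1+…+a4=28.912 → R4 fires; P=9 A=5 S=2
Draw 7: a1=2.195, a2=0.370, a3=0.528, a4=21.150, a5=4.170, a0=28.413; τ=−ln(0.3447)/28.413=0.037 → t=0.167; u2·a0=0.4587·28.413=13.033; a1+…+a3=3.093 < 13.033 ≤ a1+…+a4=24.243 → R4 fires; P=9 A=4 S=2
Draw 8: a1=1.756, a2=0.370, a3=0.528, a4=16.920, a5=3.336, a0=22.910; τ=−ln(0.6086)/22.910=0.022 → t=0.188; u2·a0=0.0743·22.910=1.702 ≤ a1=1.756 → R1 fires; P=9 A=3 S=3
Draw 9: a1=1.317, a2=0.555, a3=0.792, a4=12.690, a5=3.753, a0=19.107; τ=−ln(0.4917)/19.107=0.037 → t=0.226; u2·a0=0.2308·19.107=4.410; a1+…+a3=2.664 < 4.410 ≤ a1+…+a4=15.354 → R4 fires; P=9 A=2 S=3
Draw 10: a1=0.878, a2=0.555, a3=0.792, a4=8.460, a5=2.502, a0=13.187; τ=−ln(0.2975)/13.187=0.092 → t=0.318 > T=0.24: stop.
Read off A at T=0.24: 2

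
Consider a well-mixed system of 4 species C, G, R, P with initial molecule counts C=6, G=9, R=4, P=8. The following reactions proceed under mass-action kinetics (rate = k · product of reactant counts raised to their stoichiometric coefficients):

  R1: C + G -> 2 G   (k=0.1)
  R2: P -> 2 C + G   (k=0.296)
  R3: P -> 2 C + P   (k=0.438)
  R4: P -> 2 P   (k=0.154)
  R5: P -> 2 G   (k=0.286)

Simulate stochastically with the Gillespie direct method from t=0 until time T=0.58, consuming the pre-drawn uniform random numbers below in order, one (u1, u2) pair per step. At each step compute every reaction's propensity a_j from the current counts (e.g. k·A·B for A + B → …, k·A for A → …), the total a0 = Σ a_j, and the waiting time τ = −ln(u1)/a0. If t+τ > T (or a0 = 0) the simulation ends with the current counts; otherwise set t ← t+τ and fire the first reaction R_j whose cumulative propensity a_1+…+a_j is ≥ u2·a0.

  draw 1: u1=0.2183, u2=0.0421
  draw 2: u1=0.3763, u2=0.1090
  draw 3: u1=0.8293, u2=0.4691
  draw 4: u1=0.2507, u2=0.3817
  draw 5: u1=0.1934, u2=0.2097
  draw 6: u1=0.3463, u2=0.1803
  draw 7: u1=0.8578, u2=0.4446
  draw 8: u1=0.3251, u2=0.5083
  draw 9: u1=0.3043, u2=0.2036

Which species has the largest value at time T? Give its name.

Dominant species at T: G

t=0.000: C=6 G=9 R=4 P=8
Draw 1: a1=5.400, a2=2.368, a3=3.504, a4=1.232, a5=2.288, a0=14.792; τ=−ln(0.2183)/14.792=0.103 → t=0.103; u2·a0=0.0421·14.792=0.623 ≤ a1=5.400 → R1 fires; C=5 G=10 R=4 P=8
Draw 2: a1=5.000, a2=2.368, a3=3.504, a4=1.232, a5=2.288, a0=14.392; τ=−ln(0.3763)/14.392=0.068 → t=0.171; u2·a0=0.1090·14.392=1.569 ≤ a1=5.000 → R1 fires; C=4 G=11 R=4 P=8
Draw 3: a1=4.400, a2=2.368, a3=3.504, a4=1.232, a5=2.288, a0=13.792; τ=−ln(0.8293)/13.792=0.014 → t=0.184; u2·a0=0.4691·13.792=6.470; a1=4.400 < 6.470 ≤ a1+a2=6.768 → R2 fires; C=6 G=12 R=4 P=7
Draw 4: a1=7.200, a2=2.072, a3=3.066, a4=1.078, a5=2.002, a0=15.418; τ=−ln(0.2507)/15.418=0.090 → t=0.274; u2·a0=0.3817·15.418=5.885 ≤ a1=7.200 → R1 fires; C=5 G=13 R=4 P=7
Draw 5: a1=6.500, a2=2.072, a3=3.066, a4=1.078, a5=2.002, a0=14.718; τ=−ln(0.1934)/14.718=0.112 → t=0.386; u2·a0=0.2097·14.718=3.086 ≤ a1=6.500 → R1 fires; C=4 G=14 R=4 P=7
Draw 6: a1=5.600, a2=2.072, a3=3.066, a4=1.078, a5=2.002, a0=13.818; τ=−ln(0.3463)/13.818=0.077 → t=0.462; u2·a0=0.1803·13.818=2.491 ≤ a1=5.600 → R1 fires; C=3 G=15 R=4 P=7
Draw 7: a1=4.500, a2=2.072, a3=3.066, a4=1.078, a5=2.002, a0=12.718; τ=−ln(0.8578)/12.718=0.012 → t=0.475; u2·a0=0.4446·12.718=5.654; a1=4.500 < 5.654 ≤ a1+a2=6.572 → R2 fires; C=5 G=16 R=4 P=6
Draw 8: a1=8.000, a2=1.776, a3=2.628, a4=0.924, a5=1.716, a0=15.044; τ=−ln(0.3251)/15.044=0.075 → t=0.549; u2·a0=0.5083·15.044=7.647 ≤ a1=8.000 → R1 fires; C=4 G=17 R=4 P=6
Draw 9: a1=6.800, a2=1.776, a3=2.628, a4=0.924, a5=1.716, a0=13.844; τ=−ln(0.3043)/13.844=0.086 → t=0.635 > T=0.58: stop.
At T=0.58: C=4 G=17 R=4 P=6; the largest is G.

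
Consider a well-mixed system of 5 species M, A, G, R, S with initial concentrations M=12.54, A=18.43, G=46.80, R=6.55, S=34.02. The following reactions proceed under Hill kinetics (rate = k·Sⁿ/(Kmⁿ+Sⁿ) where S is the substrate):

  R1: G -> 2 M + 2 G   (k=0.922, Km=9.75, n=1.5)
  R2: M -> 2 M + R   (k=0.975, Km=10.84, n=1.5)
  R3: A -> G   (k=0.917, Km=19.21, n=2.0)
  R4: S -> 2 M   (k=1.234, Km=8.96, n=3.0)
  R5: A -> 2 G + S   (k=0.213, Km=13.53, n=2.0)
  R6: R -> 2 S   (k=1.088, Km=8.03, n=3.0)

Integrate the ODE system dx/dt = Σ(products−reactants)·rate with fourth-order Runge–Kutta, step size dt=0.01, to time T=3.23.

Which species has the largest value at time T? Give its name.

Dominant species at T: G

RK4 with dt=0.01: 323 steps to T=3.23. Trajectory (selected grid times):
t=0.00: M=12.54 A=18.43 G=46.80 R=6.55 S=34.02
t=0.36: M=14.22 A=18.22 G=47.36 R=6.61 S=33.91
t=0.72: M=15.92 A=18.02 G=47.92 R=6.69 S=33.81
t=1.08: M=17.63 A=17.82 G=48.47 R=6.78 S=33.71
t=1.44: M=19.35 A=17.62 G=49.03 R=6.87 S=33.62
t=1.79: M=21.04 A=17.42 G=49.56 R=6.97 S=33.54
t=2.15: M=22.78 A=17.23 G=50.11 R=7.07 S=33.47
t=2.51: M=24.54 A=17.03 G=50.66 R=7.18 S=33.40
t=2.87: M=26.29 A=16.84 G=51.20 R=7.29 S=33.34
t=3.23: M=28.06 A=16.65 G=51.74 R=7.40 S=33.29
At T=3.23: M=28.06 A=16.65 G=51.74 R=7.40 S=33.29; the largest is G.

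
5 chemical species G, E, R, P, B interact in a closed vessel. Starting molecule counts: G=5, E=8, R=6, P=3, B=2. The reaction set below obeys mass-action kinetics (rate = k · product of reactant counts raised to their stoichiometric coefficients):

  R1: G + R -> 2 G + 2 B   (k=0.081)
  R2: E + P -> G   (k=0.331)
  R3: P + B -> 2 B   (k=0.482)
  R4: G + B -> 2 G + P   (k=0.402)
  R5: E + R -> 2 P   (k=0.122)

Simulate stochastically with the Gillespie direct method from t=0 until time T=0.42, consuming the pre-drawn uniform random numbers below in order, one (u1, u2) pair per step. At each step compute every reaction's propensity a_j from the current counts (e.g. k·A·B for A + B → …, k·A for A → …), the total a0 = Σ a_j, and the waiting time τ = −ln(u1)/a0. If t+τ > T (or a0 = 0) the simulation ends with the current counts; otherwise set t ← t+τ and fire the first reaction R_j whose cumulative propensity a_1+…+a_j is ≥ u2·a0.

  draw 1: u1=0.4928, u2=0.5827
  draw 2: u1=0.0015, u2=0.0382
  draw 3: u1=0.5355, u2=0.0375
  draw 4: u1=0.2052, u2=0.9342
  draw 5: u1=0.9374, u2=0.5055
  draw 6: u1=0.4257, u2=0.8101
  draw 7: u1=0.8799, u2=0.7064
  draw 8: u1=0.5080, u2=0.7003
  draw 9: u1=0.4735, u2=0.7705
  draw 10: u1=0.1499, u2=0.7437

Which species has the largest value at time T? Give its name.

Dominant species at T: G

t=0.000: G=5 E=8 R=6 P=3 B=2
Draw 1: a1=2.430, a2=7.944, a3=2.892, a4=4.020, a5=5.856, a0=23.142; τ=−ln(0.4928)/23.142=0.031 → t=0.031; u2·a0=0.5827·23.142=13.485; a1+…+a3=13.266 < 13.485 ≤ a1+…+a4=17.286 → R4 fires; G=6 E=8 R=6 P=4 B=1
Draw 2: a1=2.916, a2=10.592, a3=1.928, a4=2.412, a5=5.856, a0=23.704; τ=−ln(0.0015)/23.704=0.274 → t=0.305; u2·a0=0.0382·23.704=0.905 ≤ a1=2.916 → R1 fires; G=7 E=8 R=5 P=4 B=3
Draw 3: a1=2.835, a2=10.592, a3=5.784, a4=8.442, a5=4.880, a0=32.533; τ=−ln(0.5355)/32.533=0.019 → t=0.324; u2·a0=0.0375·32.533=1.220 ≤ a1=2.835 → R1 fires; G=8 E=8 R=4 P=4 B=5
Draw 4: a1=2.592, a2=10.592, a3=9.640, a4=16.080, a5=3.904, a0=42.808; τ=−ln(0.2052)/42.808=0.037 → t=0.361; u2·a0=0.9342·42.808=39.991; a1+…+a4=38.904 < 39.991 ≤ a1+…+a5=42.808 → R5 fires; G=8 E=7 R=3 P=6 B=5
Draw 5: a1=1.944, a2=13.902, a3=14.460, a4=16.080, a5=2.562, a0=48.948; τ=−ln(0.9374)/48.948=0.001 → t=0.362; u2·a0=0.5055·48.948=24.743; a1+a2=15.846 < 24.743 ≤ a1+…+a3=30.306 → R3 fires; G=8 E=7 R=3 P=5 B=6
Draw 6: a1=1.944, a2=11.585, a3=14.460, a4=19.296, a5=2.562, a0=49.847; τ=−ln(0.4257)/49.847=0.017 → t=0.380; u2·a0=0.8101·49.847=40.381; a1+…+a3=27.989 < 40.381 ≤ a1+…+a4=47.285 → R4 fires; G=9 E=7 R=3 P=6 B=5
Draw 7: a1=2.187, a2=13.902, a3=14.460, a4=18.090, a5=2.562, a0=51.201; τ=−ln(0.8799)/51.201=0.002 → t=0.382; u2·a0=0.7064·51.201=36.168; a1+…+a3=30.549 < 36.168 ≤ a1+…+a4=48.639 → R4 fires; G=10 E=7 R=3 P=7 B=4
Draw 8: a1=2.430, a2=16.219, a3=13.496, a4=16.080, a5=2.562, a0=50.787; τ=−ln(0.5080)/50.787=0.013 → t=0.395; u2·a0=0.7003·50.787=35.566; a1+…+a3=32.145 < 35.566 ≤ a1+…+a4=48.225 → R4 fires; G=11 E=7 R=3 P=8 B=3
Draw 9: a1=2.673, a2=18.536, a3=11.568, a4=13.266, a5=2.562, a0=48.605; τ=−ln(0.4735)/48.605=0.015 → t=0.411; u2·a0=0.7705·48.605=37.450; a1+…+a3=32.777 < 37.450 ≤ a1+…+a4=46.043 → R4 fires; G=12 E=7 R=3 P=9 B=2
Draw 10: a1=2.916, a2=20.853, a3=8.676, a4=9.648, a5=2.562, a0=44.655; τ=−ln(0.1499)/44.655=0.042 → t=0.453 > T=0.42: stop.
At T=0.42: G=12 E=7 R=3 P=9 B=2; the largest is G.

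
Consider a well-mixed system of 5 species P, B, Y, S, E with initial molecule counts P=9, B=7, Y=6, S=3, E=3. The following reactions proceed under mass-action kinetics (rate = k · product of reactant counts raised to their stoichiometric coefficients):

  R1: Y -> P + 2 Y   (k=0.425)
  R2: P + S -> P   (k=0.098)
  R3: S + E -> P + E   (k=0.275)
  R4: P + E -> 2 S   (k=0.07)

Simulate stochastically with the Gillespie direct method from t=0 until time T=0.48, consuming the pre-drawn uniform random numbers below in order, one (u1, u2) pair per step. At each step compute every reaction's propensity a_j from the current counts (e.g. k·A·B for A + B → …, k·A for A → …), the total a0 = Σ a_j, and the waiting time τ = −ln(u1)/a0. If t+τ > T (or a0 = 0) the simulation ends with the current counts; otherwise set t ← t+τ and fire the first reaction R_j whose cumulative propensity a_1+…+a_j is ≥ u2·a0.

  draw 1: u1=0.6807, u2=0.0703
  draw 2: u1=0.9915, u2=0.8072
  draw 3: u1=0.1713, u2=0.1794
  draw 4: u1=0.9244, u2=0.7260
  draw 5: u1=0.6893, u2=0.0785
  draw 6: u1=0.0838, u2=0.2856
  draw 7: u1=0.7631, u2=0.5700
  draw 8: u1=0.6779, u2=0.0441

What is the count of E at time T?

E at T = 2

t=0.000: P=9 B=7 Y=6 S=3 E=3
Draw 1: a1=2.550, a2=2.646, a3=2.475, a4=1.890, a0=9.561; τ=−ln(0.6807)/9.561=0.040 → t=0.040; u2·a0=0.0703·9.561=0.672 ≤ a1=2.550 → R1 fires; P=10 B=7 Y=7 S=3 E=3
Draw 2: a1=2.975, a2=2.940, a3=2.475, a4=2.100, a0=10.490; τ=−ln(0.9915)/10.490=0.001 → t=0.041; u2·a0=0.8072·10.490=8.468; a1+…+a3=8.390 < 8.468 ≤ a1+…+a4=10.490 → R4 fires; P=9 B=7 Y=7 S=5 E=2
Draw 3: a1=2.975, a2=4.410, a3=2.750, a4=1.260, a0=11.395; τ=−ln(0.1713)/11.395=0.155 → t=0.196; u2·a0=0.1794·11.395=2.044 ≤ a1=2.975 → R1 fires; P=10 B=7 Y=8 S=5 E=2
Draw 4: a1=3.400, a2=4.900, a3=2.750, a4=1.400, a0=12.450; τ=−ln(0.9244)/12.450=0.006 → t=0.202; u2·a0=0.7260·12.450=9.039; a1+a2=8.300 < 9.039 ≤ a1+…+a3=11.050 → R3 fires; P=11 B=7 Y=8 S=4 E=2
Draw 5: a1=3.400, a2=4.312, a3=2.200, a4=1.540, a0=11.452; τ=−ln(0.6893)/11.452=0.032 → t=0.235; u2·a0=0.0785·11.452=0.899 ≤ a1=3.400 → R1 fires; P=12 B=7 Y=9 S=4 E=2
Draw 6: a1=3.825, a2=4.704, a3=2.200, a4=1.680, a0=12.409; τ=−ln(0.0838)/12.409=0.200 → t=0.434; u2·a0=0.2856·12.409=3.544 ≤ a1=3.825 → R1 fires; P=13 B=7 Y=10 S=4 E=2
Draw 7: a1=4.250, a2=5.096, a3=2.200, a4=1.820, a0=13.366; τ=−ln(0.7631)/13.366=0.020 → t=0.455; u2·a0=0.5700·13.366=7.619; a1=4.250 < 7.619 ≤ a1+a2=9.346 → R2 fires; P=13 B=7 Y=10 S=3 E=2
Draw 8: a1=4.250, a2=3.822, a3=1.650, a4=1.820, a0=11.542; τ=−ln(0.6779)/11.542=0.034 → t=0.488 > T=0.48: stop.
Read off E at T=0.48: 2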